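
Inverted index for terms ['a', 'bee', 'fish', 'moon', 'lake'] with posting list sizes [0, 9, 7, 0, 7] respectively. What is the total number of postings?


Summing posting list sizes:
'a': 0 postings
'bee': 9 postings
'fish': 7 postings
'moon': 0 postings
'lake': 7 postings
Total = 0 + 9 + 7 + 0 + 7 = 23

23


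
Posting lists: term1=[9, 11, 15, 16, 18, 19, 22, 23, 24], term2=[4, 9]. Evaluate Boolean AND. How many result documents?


Boolean AND: find intersection of posting lists
term1 docs: [9, 11, 15, 16, 18, 19, 22, 23, 24]
term2 docs: [4, 9]
Intersection: [9]
|intersection| = 1

1


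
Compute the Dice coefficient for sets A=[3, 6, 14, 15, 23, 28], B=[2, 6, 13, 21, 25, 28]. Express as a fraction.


A intersect B = [6, 28]
|A intersect B| = 2
|A| = 6, |B| = 6
Dice = 2*2 / (6+6)
= 4 / 12 = 1/3

1/3


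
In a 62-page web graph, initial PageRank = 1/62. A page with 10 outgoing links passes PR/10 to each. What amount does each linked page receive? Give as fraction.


Initial PR = 1/62 = 1/62
Outlinks = 10
Contribution per link = PR / outlinks
= 1/62 / 10
= 1/620

1/620


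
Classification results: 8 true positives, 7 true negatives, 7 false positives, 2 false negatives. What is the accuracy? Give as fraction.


Accuracy = (TP + TN) / (TP + TN + FP + FN)
TP + TN = 8 + 7 = 15
Total = 8 + 7 + 7 + 2 = 24
Accuracy = 15 / 24 = 5/8

5/8


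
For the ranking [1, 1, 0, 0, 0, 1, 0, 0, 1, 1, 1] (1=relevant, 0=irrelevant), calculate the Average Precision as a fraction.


Computing P@k for each relevant position:
Position 1: relevant, P@1 = 1/1 = 1
Position 2: relevant, P@2 = 2/2 = 1
Position 3: not relevant
Position 4: not relevant
Position 5: not relevant
Position 6: relevant, P@6 = 3/6 = 1/2
Position 7: not relevant
Position 8: not relevant
Position 9: relevant, P@9 = 4/9 = 4/9
Position 10: relevant, P@10 = 5/10 = 1/2
Position 11: relevant, P@11 = 6/11 = 6/11
Sum of P@k = 1 + 1 + 1/2 + 4/9 + 1/2 + 6/11 = 395/99
AP = 395/99 / 6 = 395/594

395/594


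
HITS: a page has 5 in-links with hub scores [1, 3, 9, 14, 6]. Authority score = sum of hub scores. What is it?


Authority = sum of hub scores of in-linkers
In-link 1: hub score = 1
In-link 2: hub score = 3
In-link 3: hub score = 9
In-link 4: hub score = 14
In-link 5: hub score = 6
Authority = 1 + 3 + 9 + 14 + 6 = 33

33


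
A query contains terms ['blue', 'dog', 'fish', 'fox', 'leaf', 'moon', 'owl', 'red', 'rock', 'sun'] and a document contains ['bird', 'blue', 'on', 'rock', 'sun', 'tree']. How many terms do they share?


Query terms: ['blue', 'dog', 'fish', 'fox', 'leaf', 'moon', 'owl', 'red', 'rock', 'sun']
Document terms: ['bird', 'blue', 'on', 'rock', 'sun', 'tree']
Common terms: ['blue', 'rock', 'sun']
Overlap count = 3

3


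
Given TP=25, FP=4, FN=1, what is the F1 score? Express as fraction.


F1 = 2 * P * R / (P + R)
P = TP/(TP+FP) = 25/29 = 25/29
R = TP/(TP+FN) = 25/26 = 25/26
2 * P * R = 2 * 25/29 * 25/26 = 625/377
P + R = 25/29 + 25/26 = 1375/754
F1 = 625/377 / 1375/754 = 10/11

10/11


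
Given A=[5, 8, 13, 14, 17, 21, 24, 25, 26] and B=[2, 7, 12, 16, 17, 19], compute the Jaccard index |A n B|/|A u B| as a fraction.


A intersect B = [17]
|A intersect B| = 1
A union B = [2, 5, 7, 8, 12, 13, 14, 16, 17, 19, 21, 24, 25, 26]
|A union B| = 14
Jaccard = 1/14 = 1/14

1/14


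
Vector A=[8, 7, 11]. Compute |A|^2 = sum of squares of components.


|A|^2 = sum of squared components
A[0]^2 = 8^2 = 64
A[1]^2 = 7^2 = 49
A[2]^2 = 11^2 = 121
Sum = 64 + 49 + 121 = 234

234


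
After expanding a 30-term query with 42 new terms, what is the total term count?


Original terms: 30
Expansion terms: 42
Total = 30 + 42 = 72

72


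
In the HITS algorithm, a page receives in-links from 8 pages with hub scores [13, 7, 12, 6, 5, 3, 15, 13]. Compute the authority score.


Authority = sum of hub scores of in-linkers
In-link 1: hub score = 13
In-link 2: hub score = 7
In-link 3: hub score = 12
In-link 4: hub score = 6
In-link 5: hub score = 5
In-link 6: hub score = 3
In-link 7: hub score = 15
In-link 8: hub score = 13
Authority = 13 + 7 + 12 + 6 + 5 + 3 + 15 + 13 = 74

74


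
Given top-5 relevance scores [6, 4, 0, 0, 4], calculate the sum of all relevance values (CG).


Cumulative Gain = sum of relevance scores
Position 1: rel=6, running sum=6
Position 2: rel=4, running sum=10
Position 3: rel=0, running sum=10
Position 4: rel=0, running sum=10
Position 5: rel=4, running sum=14
CG = 14

14


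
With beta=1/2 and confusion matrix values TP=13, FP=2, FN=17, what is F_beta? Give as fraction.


P = TP/(TP+FP) = 13/15 = 13/15
R = TP/(TP+FN) = 13/30 = 13/30
beta^2 = 1/2^2 = 1/4
(1 + beta^2) = 5/4
Numerator = (1+beta^2)*P*R = 169/360
Denominator = beta^2*P + R = 13/60 + 13/30 = 13/20
F_beta = 13/18

13/18


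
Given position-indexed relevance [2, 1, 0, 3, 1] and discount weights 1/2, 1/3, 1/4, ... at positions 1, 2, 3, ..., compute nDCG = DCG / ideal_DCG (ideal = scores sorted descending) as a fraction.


Position discount weights w_i = 1/(i+1) for i=1..5:
Weights = [1/2, 1/3, 1/4, 1/5, 1/6]
Actual relevance: [2, 1, 0, 3, 1]
DCG = 2/2 + 1/3 + 0/4 + 3/5 + 1/6 = 21/10
Ideal relevance (sorted desc): [3, 2, 1, 1, 0]
Ideal DCG = 3/2 + 2/3 + 1/4 + 1/5 + 0/6 = 157/60
nDCG = DCG / ideal_DCG = 21/10 / 157/60 = 126/157

126/157


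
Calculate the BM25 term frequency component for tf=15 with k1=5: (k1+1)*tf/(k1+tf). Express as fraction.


BM25 TF component = (k1+1)*tf / (k1+tf)
k1 = 5, tf = 15
Numerator = (5+1)*15 = 90
Denominator = 5 + 15 = 20
= 90/20 = 9/2

9/2


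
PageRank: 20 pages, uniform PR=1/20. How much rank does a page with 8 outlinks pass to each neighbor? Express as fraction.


Initial PR = 1/20 = 1/20
Outlinks = 8
Contribution per link = PR / outlinks
= 1/20 / 8
= 1/160

1/160


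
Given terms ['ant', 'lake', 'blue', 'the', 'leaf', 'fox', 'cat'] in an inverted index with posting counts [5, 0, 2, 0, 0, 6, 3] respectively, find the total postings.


Summing posting list sizes:
'ant': 5 postings
'lake': 0 postings
'blue': 2 postings
'the': 0 postings
'leaf': 0 postings
'fox': 6 postings
'cat': 3 postings
Total = 5 + 0 + 2 + 0 + 0 + 6 + 3 = 16

16


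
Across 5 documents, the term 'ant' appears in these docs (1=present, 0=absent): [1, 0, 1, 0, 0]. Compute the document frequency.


Checking each document for 'ant':
Doc 1: present
Doc 2: absent
Doc 3: present
Doc 4: absent
Doc 5: absent
df = sum of presences = 1 + 0 + 1 + 0 + 0 = 2

2


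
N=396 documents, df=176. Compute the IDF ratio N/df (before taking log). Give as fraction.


IDF ratio = N / df
= 396 / 176
= 9/4

9/4


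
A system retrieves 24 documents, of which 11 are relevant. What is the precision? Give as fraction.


Precision = relevant_retrieved / total_retrieved
= 11 / 24
= 11 / (11 + 13)
= 11/24

11/24


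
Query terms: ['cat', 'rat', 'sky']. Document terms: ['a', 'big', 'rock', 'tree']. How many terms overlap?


Query terms: ['cat', 'rat', 'sky']
Document terms: ['a', 'big', 'rock', 'tree']
Common terms: []
Overlap count = 0

0


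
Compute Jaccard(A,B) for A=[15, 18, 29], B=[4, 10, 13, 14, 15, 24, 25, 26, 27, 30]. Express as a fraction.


A intersect B = [15]
|A intersect B| = 1
A union B = [4, 10, 13, 14, 15, 18, 24, 25, 26, 27, 29, 30]
|A union B| = 12
Jaccard = 1/12 = 1/12

1/12


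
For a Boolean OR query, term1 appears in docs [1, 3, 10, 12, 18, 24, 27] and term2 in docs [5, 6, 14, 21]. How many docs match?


Boolean OR: find union of posting lists
term1 docs: [1, 3, 10, 12, 18, 24, 27]
term2 docs: [5, 6, 14, 21]
Union: [1, 3, 5, 6, 10, 12, 14, 18, 21, 24, 27]
|union| = 11

11


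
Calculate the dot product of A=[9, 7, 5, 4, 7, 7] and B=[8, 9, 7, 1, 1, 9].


Dot product = sum of element-wise products
A[0]*B[0] = 9*8 = 72
A[1]*B[1] = 7*9 = 63
A[2]*B[2] = 5*7 = 35
A[3]*B[3] = 4*1 = 4
A[4]*B[4] = 7*1 = 7
A[5]*B[5] = 7*9 = 63
Sum = 72 + 63 + 35 + 4 + 7 + 63 = 244

244


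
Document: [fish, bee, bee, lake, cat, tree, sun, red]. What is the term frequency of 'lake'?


Document has 8 words
Scanning for 'lake':
Found at positions: [3]
Count = 1

1


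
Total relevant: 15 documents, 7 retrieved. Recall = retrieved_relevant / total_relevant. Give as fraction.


Recall = retrieved_relevant / total_relevant
= 7 / 15
= 7 / (7 + 8)
= 7/15

7/15


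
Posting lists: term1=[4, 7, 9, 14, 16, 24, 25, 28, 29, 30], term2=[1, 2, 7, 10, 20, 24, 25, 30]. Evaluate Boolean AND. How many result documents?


Boolean AND: find intersection of posting lists
term1 docs: [4, 7, 9, 14, 16, 24, 25, 28, 29, 30]
term2 docs: [1, 2, 7, 10, 20, 24, 25, 30]
Intersection: [7, 24, 25, 30]
|intersection| = 4

4


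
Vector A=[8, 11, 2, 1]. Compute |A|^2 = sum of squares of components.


|A|^2 = sum of squared components
A[0]^2 = 8^2 = 64
A[1]^2 = 11^2 = 121
A[2]^2 = 2^2 = 4
A[3]^2 = 1^2 = 1
Sum = 64 + 121 + 4 + 1 = 190

190


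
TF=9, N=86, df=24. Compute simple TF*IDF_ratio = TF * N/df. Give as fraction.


TF * (N/df)
= 9 * (86/24)
= 9 * 43/12
= 129/4

129/4


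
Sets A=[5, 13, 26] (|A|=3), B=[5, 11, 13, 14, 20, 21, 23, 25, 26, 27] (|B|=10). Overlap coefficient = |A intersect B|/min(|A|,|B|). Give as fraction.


A intersect B = [5, 13, 26]
|A intersect B| = 3
min(|A|, |B|) = min(3, 10) = 3
Overlap = 3 / 3 = 1

1


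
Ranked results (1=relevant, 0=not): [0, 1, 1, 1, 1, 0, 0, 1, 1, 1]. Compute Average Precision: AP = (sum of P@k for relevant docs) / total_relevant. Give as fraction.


Computing P@k for each relevant position:
Position 1: not relevant
Position 2: relevant, P@2 = 1/2 = 1/2
Position 3: relevant, P@3 = 2/3 = 2/3
Position 4: relevant, P@4 = 3/4 = 3/4
Position 5: relevant, P@5 = 4/5 = 4/5
Position 6: not relevant
Position 7: not relevant
Position 8: relevant, P@8 = 5/8 = 5/8
Position 9: relevant, P@9 = 6/9 = 2/3
Position 10: relevant, P@10 = 7/10 = 7/10
Sum of P@k = 1/2 + 2/3 + 3/4 + 4/5 + 5/8 + 2/3 + 7/10 = 113/24
AP = 113/24 / 7 = 113/168

113/168


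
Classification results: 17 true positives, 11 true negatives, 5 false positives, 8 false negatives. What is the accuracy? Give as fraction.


Accuracy = (TP + TN) / (TP + TN + FP + FN)
TP + TN = 17 + 11 = 28
Total = 17 + 11 + 5 + 8 = 41
Accuracy = 28 / 41 = 28/41

28/41


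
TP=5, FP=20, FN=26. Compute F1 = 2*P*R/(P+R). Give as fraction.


F1 = 2 * P * R / (P + R)
P = TP/(TP+FP) = 5/25 = 1/5
R = TP/(TP+FN) = 5/31 = 5/31
2 * P * R = 2 * 1/5 * 5/31 = 2/31
P + R = 1/5 + 5/31 = 56/155
F1 = 2/31 / 56/155 = 5/28

5/28


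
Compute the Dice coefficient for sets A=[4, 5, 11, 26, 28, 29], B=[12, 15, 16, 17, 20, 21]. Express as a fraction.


A intersect B = []
|A intersect B| = 0
|A| = 6, |B| = 6
Dice = 2*0 / (6+6)
= 0 / 12 = 0

0


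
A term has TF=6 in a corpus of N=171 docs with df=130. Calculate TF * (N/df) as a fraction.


TF * (N/df)
= 6 * (171/130)
= 6 * 171/130
= 513/65

513/65


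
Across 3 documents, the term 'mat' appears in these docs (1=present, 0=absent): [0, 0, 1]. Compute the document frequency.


Checking each document for 'mat':
Doc 1: absent
Doc 2: absent
Doc 3: present
df = sum of presences = 0 + 0 + 1 = 1

1


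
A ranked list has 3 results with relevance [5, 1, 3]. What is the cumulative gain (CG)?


Cumulative Gain = sum of relevance scores
Position 1: rel=5, running sum=5
Position 2: rel=1, running sum=6
Position 3: rel=3, running sum=9
CG = 9

9


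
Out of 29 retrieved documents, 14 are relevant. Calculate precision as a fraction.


Precision = relevant_retrieved / total_retrieved
= 14 / 29
= 14 / (14 + 15)
= 14/29

14/29


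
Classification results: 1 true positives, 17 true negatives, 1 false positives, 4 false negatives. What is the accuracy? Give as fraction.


Accuracy = (TP + TN) / (TP + TN + FP + FN)
TP + TN = 1 + 17 = 18
Total = 1 + 17 + 1 + 4 = 23
Accuracy = 18 / 23 = 18/23

18/23


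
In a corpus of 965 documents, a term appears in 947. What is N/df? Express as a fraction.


IDF ratio = N / df
= 965 / 947
= 965/947

965/947


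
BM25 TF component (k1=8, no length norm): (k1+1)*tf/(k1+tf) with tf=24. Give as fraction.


BM25 TF component = (k1+1)*tf / (k1+tf)
k1 = 8, tf = 24
Numerator = (8+1)*24 = 216
Denominator = 8 + 24 = 32
= 216/32 = 27/4

27/4


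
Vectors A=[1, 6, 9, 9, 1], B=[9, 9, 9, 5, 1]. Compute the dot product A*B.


Dot product = sum of element-wise products
A[0]*B[0] = 1*9 = 9
A[1]*B[1] = 6*9 = 54
A[2]*B[2] = 9*9 = 81
A[3]*B[3] = 9*5 = 45
A[4]*B[4] = 1*1 = 1
Sum = 9 + 54 + 81 + 45 + 1 = 190

190


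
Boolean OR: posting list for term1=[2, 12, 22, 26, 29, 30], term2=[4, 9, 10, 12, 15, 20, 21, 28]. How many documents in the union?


Boolean OR: find union of posting lists
term1 docs: [2, 12, 22, 26, 29, 30]
term2 docs: [4, 9, 10, 12, 15, 20, 21, 28]
Union: [2, 4, 9, 10, 12, 15, 20, 21, 22, 26, 28, 29, 30]
|union| = 13

13


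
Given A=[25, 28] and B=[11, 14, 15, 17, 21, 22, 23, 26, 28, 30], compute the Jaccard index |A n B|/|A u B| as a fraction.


A intersect B = [28]
|A intersect B| = 1
A union B = [11, 14, 15, 17, 21, 22, 23, 25, 26, 28, 30]
|A union B| = 11
Jaccard = 1/11 = 1/11

1/11


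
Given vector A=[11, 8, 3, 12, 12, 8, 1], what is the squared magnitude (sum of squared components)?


|A|^2 = sum of squared components
A[0]^2 = 11^2 = 121
A[1]^2 = 8^2 = 64
A[2]^2 = 3^2 = 9
A[3]^2 = 12^2 = 144
A[4]^2 = 12^2 = 144
A[5]^2 = 8^2 = 64
A[6]^2 = 1^2 = 1
Sum = 121 + 64 + 9 + 144 + 144 + 64 + 1 = 547

547


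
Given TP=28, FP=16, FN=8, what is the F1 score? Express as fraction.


F1 = 2 * P * R / (P + R)
P = TP/(TP+FP) = 28/44 = 7/11
R = TP/(TP+FN) = 28/36 = 7/9
2 * P * R = 2 * 7/11 * 7/9 = 98/99
P + R = 7/11 + 7/9 = 140/99
F1 = 98/99 / 140/99 = 7/10

7/10


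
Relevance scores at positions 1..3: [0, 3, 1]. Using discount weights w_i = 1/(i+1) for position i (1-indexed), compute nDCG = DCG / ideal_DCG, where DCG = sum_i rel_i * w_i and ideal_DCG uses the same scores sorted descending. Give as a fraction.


Position discount weights w_i = 1/(i+1) for i=1..3:
Weights = [1/2, 1/3, 1/4]
Actual relevance: [0, 3, 1]
DCG = 0/2 + 3/3 + 1/4 = 5/4
Ideal relevance (sorted desc): [3, 1, 0]
Ideal DCG = 3/2 + 1/3 + 0/4 = 11/6
nDCG = DCG / ideal_DCG = 5/4 / 11/6 = 15/22

15/22


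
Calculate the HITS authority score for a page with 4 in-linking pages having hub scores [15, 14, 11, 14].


Authority = sum of hub scores of in-linkers
In-link 1: hub score = 15
In-link 2: hub score = 14
In-link 3: hub score = 11
In-link 4: hub score = 14
Authority = 15 + 14 + 11 + 14 = 54

54


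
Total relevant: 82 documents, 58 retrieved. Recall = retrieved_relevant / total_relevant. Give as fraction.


Recall = retrieved_relevant / total_relevant
= 58 / 82
= 58 / (58 + 24)
= 29/41

29/41


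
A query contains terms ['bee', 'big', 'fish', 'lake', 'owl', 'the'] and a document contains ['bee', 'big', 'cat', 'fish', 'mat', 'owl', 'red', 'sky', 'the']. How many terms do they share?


Query terms: ['bee', 'big', 'fish', 'lake', 'owl', 'the']
Document terms: ['bee', 'big', 'cat', 'fish', 'mat', 'owl', 'red', 'sky', 'the']
Common terms: ['bee', 'big', 'fish', 'owl', 'the']
Overlap count = 5

5


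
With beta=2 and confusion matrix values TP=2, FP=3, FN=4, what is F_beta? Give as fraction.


P = TP/(TP+FP) = 2/5 = 2/5
R = TP/(TP+FN) = 2/6 = 1/3
beta^2 = 2^2 = 4
(1 + beta^2) = 5
Numerator = (1+beta^2)*P*R = 2/3
Denominator = beta^2*P + R = 8/5 + 1/3 = 29/15
F_beta = 10/29

10/29


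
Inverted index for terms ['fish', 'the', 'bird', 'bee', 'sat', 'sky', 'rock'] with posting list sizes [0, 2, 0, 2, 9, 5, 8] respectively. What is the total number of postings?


Summing posting list sizes:
'fish': 0 postings
'the': 2 postings
'bird': 0 postings
'bee': 2 postings
'sat': 9 postings
'sky': 5 postings
'rock': 8 postings
Total = 0 + 2 + 0 + 2 + 9 + 5 + 8 = 26

26


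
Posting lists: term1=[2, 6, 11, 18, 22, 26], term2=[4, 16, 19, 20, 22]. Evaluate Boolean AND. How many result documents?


Boolean AND: find intersection of posting lists
term1 docs: [2, 6, 11, 18, 22, 26]
term2 docs: [4, 16, 19, 20, 22]
Intersection: [22]
|intersection| = 1

1


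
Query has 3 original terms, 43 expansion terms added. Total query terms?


Original terms: 3
Expansion terms: 43
Total = 3 + 43 = 46

46


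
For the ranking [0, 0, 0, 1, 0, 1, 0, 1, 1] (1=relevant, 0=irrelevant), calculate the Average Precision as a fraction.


Computing P@k for each relevant position:
Position 1: not relevant
Position 2: not relevant
Position 3: not relevant
Position 4: relevant, P@4 = 1/4 = 1/4
Position 5: not relevant
Position 6: relevant, P@6 = 2/6 = 1/3
Position 7: not relevant
Position 8: relevant, P@8 = 3/8 = 3/8
Position 9: relevant, P@9 = 4/9 = 4/9
Sum of P@k = 1/4 + 1/3 + 3/8 + 4/9 = 101/72
AP = 101/72 / 4 = 101/288

101/288


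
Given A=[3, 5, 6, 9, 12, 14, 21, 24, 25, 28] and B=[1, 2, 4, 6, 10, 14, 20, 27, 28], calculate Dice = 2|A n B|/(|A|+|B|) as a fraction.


A intersect B = [6, 14, 28]
|A intersect B| = 3
|A| = 10, |B| = 9
Dice = 2*3 / (10+9)
= 6 / 19 = 6/19

6/19


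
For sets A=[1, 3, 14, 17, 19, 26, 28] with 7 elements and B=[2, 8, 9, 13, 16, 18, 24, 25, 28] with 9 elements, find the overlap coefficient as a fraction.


A intersect B = [28]
|A intersect B| = 1
min(|A|, |B|) = min(7, 9) = 7
Overlap = 1 / 7 = 1/7

1/7


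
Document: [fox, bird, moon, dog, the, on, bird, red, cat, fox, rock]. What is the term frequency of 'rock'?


Document has 11 words
Scanning for 'rock':
Found at positions: [10]
Count = 1

1


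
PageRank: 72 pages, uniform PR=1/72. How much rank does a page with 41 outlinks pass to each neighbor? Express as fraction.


Initial PR = 1/72 = 1/72
Outlinks = 41
Contribution per link = PR / outlinks
= 1/72 / 41
= 1/2952

1/2952


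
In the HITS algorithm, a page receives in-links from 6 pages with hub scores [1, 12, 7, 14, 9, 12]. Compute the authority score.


Authority = sum of hub scores of in-linkers
In-link 1: hub score = 1
In-link 2: hub score = 12
In-link 3: hub score = 7
In-link 4: hub score = 14
In-link 5: hub score = 9
In-link 6: hub score = 12
Authority = 1 + 12 + 7 + 14 + 9 + 12 = 55

55


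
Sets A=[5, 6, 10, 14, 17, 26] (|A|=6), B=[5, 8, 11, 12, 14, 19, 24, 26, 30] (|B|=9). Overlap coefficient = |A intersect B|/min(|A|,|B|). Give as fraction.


A intersect B = [5, 14, 26]
|A intersect B| = 3
min(|A|, |B|) = min(6, 9) = 6
Overlap = 3 / 6 = 1/2

1/2


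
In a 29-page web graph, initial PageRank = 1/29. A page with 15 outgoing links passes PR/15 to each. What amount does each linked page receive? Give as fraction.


Initial PR = 1/29 = 1/29
Outlinks = 15
Contribution per link = PR / outlinks
= 1/29 / 15
= 1/435

1/435


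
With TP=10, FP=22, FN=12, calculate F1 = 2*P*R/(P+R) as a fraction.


F1 = 2 * P * R / (P + R)
P = TP/(TP+FP) = 10/32 = 5/16
R = TP/(TP+FN) = 10/22 = 5/11
2 * P * R = 2 * 5/16 * 5/11 = 25/88
P + R = 5/16 + 5/11 = 135/176
F1 = 25/88 / 135/176 = 10/27

10/27


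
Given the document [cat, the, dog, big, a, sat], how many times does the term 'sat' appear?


Document has 6 words
Scanning for 'sat':
Found at positions: [5]
Count = 1

1


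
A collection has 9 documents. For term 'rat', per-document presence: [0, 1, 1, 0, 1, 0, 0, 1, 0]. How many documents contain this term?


Checking each document for 'rat':
Doc 1: absent
Doc 2: present
Doc 3: present
Doc 4: absent
Doc 5: present
Doc 6: absent
Doc 7: absent
Doc 8: present
Doc 9: absent
df = sum of presences = 0 + 1 + 1 + 0 + 1 + 0 + 0 + 1 + 0 = 4

4


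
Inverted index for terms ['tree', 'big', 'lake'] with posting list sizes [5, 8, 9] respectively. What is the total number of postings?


Summing posting list sizes:
'tree': 5 postings
'big': 8 postings
'lake': 9 postings
Total = 5 + 8 + 9 = 22

22


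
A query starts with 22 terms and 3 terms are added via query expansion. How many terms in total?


Original terms: 22
Expansion terms: 3
Total = 22 + 3 = 25

25


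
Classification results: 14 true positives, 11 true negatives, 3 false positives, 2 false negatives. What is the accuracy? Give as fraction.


Accuracy = (TP + TN) / (TP + TN + FP + FN)
TP + TN = 14 + 11 = 25
Total = 14 + 11 + 3 + 2 = 30
Accuracy = 25 / 30 = 5/6

5/6


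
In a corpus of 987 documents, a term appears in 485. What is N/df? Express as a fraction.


IDF ratio = N / df
= 987 / 485
= 987/485

987/485


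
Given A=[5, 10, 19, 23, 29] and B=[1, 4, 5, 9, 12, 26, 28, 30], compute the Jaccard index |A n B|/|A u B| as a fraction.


A intersect B = [5]
|A intersect B| = 1
A union B = [1, 4, 5, 9, 10, 12, 19, 23, 26, 28, 29, 30]
|A union B| = 12
Jaccard = 1/12 = 1/12

1/12


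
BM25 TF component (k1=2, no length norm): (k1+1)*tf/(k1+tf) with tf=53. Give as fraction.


BM25 TF component = (k1+1)*tf / (k1+tf)
k1 = 2, tf = 53
Numerator = (2+1)*53 = 159
Denominator = 2 + 53 = 55
= 159/55 = 159/55

159/55


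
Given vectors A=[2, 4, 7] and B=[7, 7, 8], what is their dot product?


Dot product = sum of element-wise products
A[0]*B[0] = 2*7 = 14
A[1]*B[1] = 4*7 = 28
A[2]*B[2] = 7*8 = 56
Sum = 14 + 28 + 56 = 98

98


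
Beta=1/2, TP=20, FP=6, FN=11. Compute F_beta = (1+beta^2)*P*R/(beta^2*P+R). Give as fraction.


P = TP/(TP+FP) = 20/26 = 10/13
R = TP/(TP+FN) = 20/31 = 20/31
beta^2 = 1/2^2 = 1/4
(1 + beta^2) = 5/4
Numerator = (1+beta^2)*P*R = 250/403
Denominator = beta^2*P + R = 5/26 + 20/31 = 675/806
F_beta = 20/27

20/27


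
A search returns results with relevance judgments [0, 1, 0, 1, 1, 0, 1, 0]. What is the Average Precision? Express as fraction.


Computing P@k for each relevant position:
Position 1: not relevant
Position 2: relevant, P@2 = 1/2 = 1/2
Position 3: not relevant
Position 4: relevant, P@4 = 2/4 = 1/2
Position 5: relevant, P@5 = 3/5 = 3/5
Position 6: not relevant
Position 7: relevant, P@7 = 4/7 = 4/7
Position 8: not relevant
Sum of P@k = 1/2 + 1/2 + 3/5 + 4/7 = 76/35
AP = 76/35 / 4 = 19/35

19/35


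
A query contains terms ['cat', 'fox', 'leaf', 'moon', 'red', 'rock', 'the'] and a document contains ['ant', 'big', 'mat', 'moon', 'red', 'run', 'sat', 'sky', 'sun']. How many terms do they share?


Query terms: ['cat', 'fox', 'leaf', 'moon', 'red', 'rock', 'the']
Document terms: ['ant', 'big', 'mat', 'moon', 'red', 'run', 'sat', 'sky', 'sun']
Common terms: ['moon', 'red']
Overlap count = 2

2


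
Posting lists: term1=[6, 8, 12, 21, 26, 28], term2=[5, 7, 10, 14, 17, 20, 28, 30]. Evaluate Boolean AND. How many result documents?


Boolean AND: find intersection of posting lists
term1 docs: [6, 8, 12, 21, 26, 28]
term2 docs: [5, 7, 10, 14, 17, 20, 28, 30]
Intersection: [28]
|intersection| = 1

1


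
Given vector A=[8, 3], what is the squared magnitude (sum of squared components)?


|A|^2 = sum of squared components
A[0]^2 = 8^2 = 64
A[1]^2 = 3^2 = 9
Sum = 64 + 9 = 73

73


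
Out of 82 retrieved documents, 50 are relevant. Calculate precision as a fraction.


Precision = relevant_retrieved / total_retrieved
= 50 / 82
= 50 / (50 + 32)
= 25/41

25/41


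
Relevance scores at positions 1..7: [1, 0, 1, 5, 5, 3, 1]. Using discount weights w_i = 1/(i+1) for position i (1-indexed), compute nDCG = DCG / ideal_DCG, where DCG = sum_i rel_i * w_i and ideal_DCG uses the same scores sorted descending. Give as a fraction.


Position discount weights w_i = 1/(i+1) for i=1..7:
Weights = [1/2, 1/3, 1/4, 1/5, 1/6, 1/7, 1/8]
Actual relevance: [1, 0, 1, 5, 5, 3, 1]
DCG = 1/2 + 0/3 + 1/4 + 5/5 + 5/6 + 3/7 + 1/8 = 527/168
Ideal relevance (sorted desc): [5, 5, 3, 1, 1, 1, 0]
Ideal DCG = 5/2 + 5/3 + 3/4 + 1/5 + 1/6 + 1/7 + 0/8 = 2279/420
nDCG = DCG / ideal_DCG = 527/168 / 2279/420 = 2635/4558

2635/4558


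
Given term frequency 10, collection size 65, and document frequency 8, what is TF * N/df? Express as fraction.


TF * (N/df)
= 10 * (65/8)
= 10 * 65/8
= 325/4

325/4


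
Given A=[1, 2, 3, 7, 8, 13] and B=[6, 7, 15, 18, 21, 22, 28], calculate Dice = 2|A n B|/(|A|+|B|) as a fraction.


A intersect B = [7]
|A intersect B| = 1
|A| = 6, |B| = 7
Dice = 2*1 / (6+7)
= 2 / 13 = 2/13

2/13


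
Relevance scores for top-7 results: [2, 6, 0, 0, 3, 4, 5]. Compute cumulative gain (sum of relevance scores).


Cumulative Gain = sum of relevance scores
Position 1: rel=2, running sum=2
Position 2: rel=6, running sum=8
Position 3: rel=0, running sum=8
Position 4: rel=0, running sum=8
Position 5: rel=3, running sum=11
Position 6: rel=4, running sum=15
Position 7: rel=5, running sum=20
CG = 20

20


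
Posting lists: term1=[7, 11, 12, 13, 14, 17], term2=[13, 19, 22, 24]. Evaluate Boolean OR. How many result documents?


Boolean OR: find union of posting lists
term1 docs: [7, 11, 12, 13, 14, 17]
term2 docs: [13, 19, 22, 24]
Union: [7, 11, 12, 13, 14, 17, 19, 22, 24]
|union| = 9

9


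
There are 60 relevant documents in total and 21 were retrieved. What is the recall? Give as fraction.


Recall = retrieved_relevant / total_relevant
= 21 / 60
= 21 / (21 + 39)
= 7/20

7/20


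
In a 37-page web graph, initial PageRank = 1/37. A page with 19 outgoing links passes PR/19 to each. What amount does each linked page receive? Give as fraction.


Initial PR = 1/37 = 1/37
Outlinks = 19
Contribution per link = PR / outlinks
= 1/37 / 19
= 1/703

1/703


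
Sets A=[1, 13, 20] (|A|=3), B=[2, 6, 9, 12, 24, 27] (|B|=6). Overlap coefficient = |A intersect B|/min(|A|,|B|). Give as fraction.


A intersect B = []
|A intersect B| = 0
min(|A|, |B|) = min(3, 6) = 3
Overlap = 0 / 3 = 0

0


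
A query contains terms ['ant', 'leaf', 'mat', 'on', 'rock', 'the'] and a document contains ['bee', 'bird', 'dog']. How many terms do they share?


Query terms: ['ant', 'leaf', 'mat', 'on', 'rock', 'the']
Document terms: ['bee', 'bird', 'dog']
Common terms: []
Overlap count = 0

0


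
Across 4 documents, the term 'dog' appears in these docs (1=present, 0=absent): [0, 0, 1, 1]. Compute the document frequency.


Checking each document for 'dog':
Doc 1: absent
Doc 2: absent
Doc 3: present
Doc 4: present
df = sum of presences = 0 + 0 + 1 + 1 = 2

2


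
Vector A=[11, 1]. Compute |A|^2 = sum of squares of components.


|A|^2 = sum of squared components
A[0]^2 = 11^2 = 121
A[1]^2 = 1^2 = 1
Sum = 121 + 1 = 122

122


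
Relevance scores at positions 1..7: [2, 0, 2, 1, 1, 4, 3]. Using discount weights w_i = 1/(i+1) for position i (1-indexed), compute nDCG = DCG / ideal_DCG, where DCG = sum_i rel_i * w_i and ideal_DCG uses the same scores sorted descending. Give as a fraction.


Position discount weights w_i = 1/(i+1) for i=1..7:
Weights = [1/2, 1/3, 1/4, 1/5, 1/6, 1/7, 1/8]
Actual relevance: [2, 0, 2, 1, 1, 4, 3]
DCG = 2/2 + 0/3 + 2/4 + 1/5 + 1/6 + 4/7 + 3/8 = 2363/840
Ideal relevance (sorted desc): [4, 3, 2, 2, 1, 1, 0]
Ideal DCG = 4/2 + 3/3 + 2/4 + 2/5 + 1/6 + 1/7 + 0/8 = 442/105
nDCG = DCG / ideal_DCG = 2363/840 / 442/105 = 139/208

139/208


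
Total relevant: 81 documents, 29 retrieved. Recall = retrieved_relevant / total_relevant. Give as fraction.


Recall = retrieved_relevant / total_relevant
= 29 / 81
= 29 / (29 + 52)
= 29/81

29/81


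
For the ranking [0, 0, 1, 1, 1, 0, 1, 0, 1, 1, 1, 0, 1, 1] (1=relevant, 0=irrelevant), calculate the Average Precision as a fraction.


Computing P@k for each relevant position:
Position 1: not relevant
Position 2: not relevant
Position 3: relevant, P@3 = 1/3 = 1/3
Position 4: relevant, P@4 = 2/4 = 1/2
Position 5: relevant, P@5 = 3/5 = 3/5
Position 6: not relevant
Position 7: relevant, P@7 = 4/7 = 4/7
Position 8: not relevant
Position 9: relevant, P@9 = 5/9 = 5/9
Position 10: relevant, P@10 = 6/10 = 3/5
Position 11: relevant, P@11 = 7/11 = 7/11
Position 12: not relevant
Position 13: relevant, P@13 = 8/13 = 8/13
Position 14: relevant, P@14 = 9/14 = 9/14
Sum of P@k = 1/3 + 1/2 + 3/5 + 4/7 + 5/9 + 3/5 + 7/11 + 8/13 + 9/14 = 227699/45045
AP = 227699/45045 / 9 = 227699/405405

227699/405405


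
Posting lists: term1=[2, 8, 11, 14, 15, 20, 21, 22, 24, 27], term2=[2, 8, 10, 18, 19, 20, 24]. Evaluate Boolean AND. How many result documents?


Boolean AND: find intersection of posting lists
term1 docs: [2, 8, 11, 14, 15, 20, 21, 22, 24, 27]
term2 docs: [2, 8, 10, 18, 19, 20, 24]
Intersection: [2, 8, 20, 24]
|intersection| = 4

4


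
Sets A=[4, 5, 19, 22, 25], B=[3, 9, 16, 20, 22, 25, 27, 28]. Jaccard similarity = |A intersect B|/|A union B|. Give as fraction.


A intersect B = [22, 25]
|A intersect B| = 2
A union B = [3, 4, 5, 9, 16, 19, 20, 22, 25, 27, 28]
|A union B| = 11
Jaccard = 2/11 = 2/11

2/11


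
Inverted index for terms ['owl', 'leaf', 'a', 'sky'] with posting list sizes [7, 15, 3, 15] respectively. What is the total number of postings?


Summing posting list sizes:
'owl': 7 postings
'leaf': 15 postings
'a': 3 postings
'sky': 15 postings
Total = 7 + 15 + 3 + 15 = 40

40


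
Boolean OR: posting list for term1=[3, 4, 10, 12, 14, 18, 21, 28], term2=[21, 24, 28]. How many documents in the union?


Boolean OR: find union of posting lists
term1 docs: [3, 4, 10, 12, 14, 18, 21, 28]
term2 docs: [21, 24, 28]
Union: [3, 4, 10, 12, 14, 18, 21, 24, 28]
|union| = 9

9


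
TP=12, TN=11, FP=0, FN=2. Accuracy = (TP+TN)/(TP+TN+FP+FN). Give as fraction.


Accuracy = (TP + TN) / (TP + TN + FP + FN)
TP + TN = 12 + 11 = 23
Total = 12 + 11 + 0 + 2 = 25
Accuracy = 23 / 25 = 23/25

23/25


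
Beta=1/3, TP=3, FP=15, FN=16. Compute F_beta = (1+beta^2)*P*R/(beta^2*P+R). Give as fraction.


P = TP/(TP+FP) = 3/18 = 1/6
R = TP/(TP+FN) = 3/19 = 3/19
beta^2 = 1/3^2 = 1/9
(1 + beta^2) = 10/9
Numerator = (1+beta^2)*P*R = 5/171
Denominator = beta^2*P + R = 1/54 + 3/19 = 181/1026
F_beta = 30/181

30/181


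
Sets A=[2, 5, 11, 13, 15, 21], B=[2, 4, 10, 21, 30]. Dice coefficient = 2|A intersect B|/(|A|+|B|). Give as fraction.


A intersect B = [2, 21]
|A intersect B| = 2
|A| = 6, |B| = 5
Dice = 2*2 / (6+5)
= 4 / 11 = 4/11

4/11


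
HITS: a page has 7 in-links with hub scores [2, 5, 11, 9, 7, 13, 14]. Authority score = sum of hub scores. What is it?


Authority = sum of hub scores of in-linkers
In-link 1: hub score = 2
In-link 2: hub score = 5
In-link 3: hub score = 11
In-link 4: hub score = 9
In-link 5: hub score = 7
In-link 6: hub score = 13
In-link 7: hub score = 14
Authority = 2 + 5 + 11 + 9 + 7 + 13 + 14 = 61

61


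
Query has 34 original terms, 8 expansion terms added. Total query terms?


Original terms: 34
Expansion terms: 8
Total = 34 + 8 = 42

42


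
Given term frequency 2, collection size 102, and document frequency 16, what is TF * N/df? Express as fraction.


TF * (N/df)
= 2 * (102/16)
= 2 * 51/8
= 51/4

51/4


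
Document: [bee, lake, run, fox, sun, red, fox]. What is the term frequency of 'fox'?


Document has 7 words
Scanning for 'fox':
Found at positions: [3, 6]
Count = 2

2


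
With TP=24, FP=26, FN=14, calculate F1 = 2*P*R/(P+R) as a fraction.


F1 = 2 * P * R / (P + R)
P = TP/(TP+FP) = 24/50 = 12/25
R = TP/(TP+FN) = 24/38 = 12/19
2 * P * R = 2 * 12/25 * 12/19 = 288/475
P + R = 12/25 + 12/19 = 528/475
F1 = 288/475 / 528/475 = 6/11

6/11


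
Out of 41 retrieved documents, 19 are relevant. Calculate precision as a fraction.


Precision = relevant_retrieved / total_retrieved
= 19 / 41
= 19 / (19 + 22)
= 19/41

19/41


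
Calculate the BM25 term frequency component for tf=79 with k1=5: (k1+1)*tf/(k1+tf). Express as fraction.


BM25 TF component = (k1+1)*tf / (k1+tf)
k1 = 5, tf = 79
Numerator = (5+1)*79 = 474
Denominator = 5 + 79 = 84
= 474/84 = 79/14

79/14


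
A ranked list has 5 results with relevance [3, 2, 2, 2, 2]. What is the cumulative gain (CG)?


Cumulative Gain = sum of relevance scores
Position 1: rel=3, running sum=3
Position 2: rel=2, running sum=5
Position 3: rel=2, running sum=7
Position 4: rel=2, running sum=9
Position 5: rel=2, running sum=11
CG = 11

11


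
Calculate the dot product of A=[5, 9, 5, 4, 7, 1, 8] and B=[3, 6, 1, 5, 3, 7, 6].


Dot product = sum of element-wise products
A[0]*B[0] = 5*3 = 15
A[1]*B[1] = 9*6 = 54
A[2]*B[2] = 5*1 = 5
A[3]*B[3] = 4*5 = 20
A[4]*B[4] = 7*3 = 21
A[5]*B[5] = 1*7 = 7
A[6]*B[6] = 8*6 = 48
Sum = 15 + 54 + 5 + 20 + 21 + 7 + 48 = 170

170


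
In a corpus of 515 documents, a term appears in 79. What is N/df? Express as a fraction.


IDF ratio = N / df
= 515 / 79
= 515/79

515/79


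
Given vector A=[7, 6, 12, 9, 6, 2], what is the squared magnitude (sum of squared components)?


|A|^2 = sum of squared components
A[0]^2 = 7^2 = 49
A[1]^2 = 6^2 = 36
A[2]^2 = 12^2 = 144
A[3]^2 = 9^2 = 81
A[4]^2 = 6^2 = 36
A[5]^2 = 2^2 = 4
Sum = 49 + 36 + 144 + 81 + 36 + 4 = 350

350


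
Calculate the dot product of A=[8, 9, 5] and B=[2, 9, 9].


Dot product = sum of element-wise products
A[0]*B[0] = 8*2 = 16
A[1]*B[1] = 9*9 = 81
A[2]*B[2] = 5*9 = 45
Sum = 16 + 81 + 45 = 142

142


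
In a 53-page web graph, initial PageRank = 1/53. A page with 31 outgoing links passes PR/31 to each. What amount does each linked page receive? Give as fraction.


Initial PR = 1/53 = 1/53
Outlinks = 31
Contribution per link = PR / outlinks
= 1/53 / 31
= 1/1643

1/1643


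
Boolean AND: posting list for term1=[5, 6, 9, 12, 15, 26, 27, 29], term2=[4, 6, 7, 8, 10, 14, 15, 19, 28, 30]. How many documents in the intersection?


Boolean AND: find intersection of posting lists
term1 docs: [5, 6, 9, 12, 15, 26, 27, 29]
term2 docs: [4, 6, 7, 8, 10, 14, 15, 19, 28, 30]
Intersection: [6, 15]
|intersection| = 2

2


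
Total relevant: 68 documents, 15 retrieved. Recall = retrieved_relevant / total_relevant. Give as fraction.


Recall = retrieved_relevant / total_relevant
= 15 / 68
= 15 / (15 + 53)
= 15/68

15/68


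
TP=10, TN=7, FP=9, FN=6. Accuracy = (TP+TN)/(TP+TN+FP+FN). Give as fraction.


Accuracy = (TP + TN) / (TP + TN + FP + FN)
TP + TN = 10 + 7 = 17
Total = 10 + 7 + 9 + 6 = 32
Accuracy = 17 / 32 = 17/32

17/32


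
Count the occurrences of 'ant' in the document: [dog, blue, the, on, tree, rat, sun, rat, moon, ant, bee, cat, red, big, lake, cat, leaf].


Document has 17 words
Scanning for 'ant':
Found at positions: [9]
Count = 1

1


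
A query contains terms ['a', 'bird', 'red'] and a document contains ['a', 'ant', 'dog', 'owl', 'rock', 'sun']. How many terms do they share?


Query terms: ['a', 'bird', 'red']
Document terms: ['a', 'ant', 'dog', 'owl', 'rock', 'sun']
Common terms: ['a']
Overlap count = 1

1


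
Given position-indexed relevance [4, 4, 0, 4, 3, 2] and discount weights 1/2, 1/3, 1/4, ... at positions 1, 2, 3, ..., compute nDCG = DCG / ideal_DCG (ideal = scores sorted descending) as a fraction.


Position discount weights w_i = 1/(i+1) for i=1..6:
Weights = [1/2, 1/3, 1/4, 1/5, 1/6, 1/7]
Actual relevance: [4, 4, 0, 4, 3, 2]
DCG = 4/2 + 4/3 + 0/4 + 4/5 + 3/6 + 2/7 = 1033/210
Ideal relevance (sorted desc): [4, 4, 4, 3, 2, 0]
Ideal DCG = 4/2 + 4/3 + 4/4 + 3/5 + 2/6 + 0/7 = 79/15
nDCG = DCG / ideal_DCG = 1033/210 / 79/15 = 1033/1106

1033/1106


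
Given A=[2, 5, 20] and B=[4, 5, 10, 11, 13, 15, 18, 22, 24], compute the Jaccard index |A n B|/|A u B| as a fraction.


A intersect B = [5]
|A intersect B| = 1
A union B = [2, 4, 5, 10, 11, 13, 15, 18, 20, 22, 24]
|A union B| = 11
Jaccard = 1/11 = 1/11

1/11


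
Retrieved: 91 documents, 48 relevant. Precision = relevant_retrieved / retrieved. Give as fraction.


Precision = relevant_retrieved / total_retrieved
= 48 / 91
= 48 / (48 + 43)
= 48/91

48/91


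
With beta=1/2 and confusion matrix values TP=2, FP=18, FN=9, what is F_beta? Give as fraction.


P = TP/(TP+FP) = 2/20 = 1/10
R = TP/(TP+FN) = 2/11 = 2/11
beta^2 = 1/2^2 = 1/4
(1 + beta^2) = 5/4
Numerator = (1+beta^2)*P*R = 1/44
Denominator = beta^2*P + R = 1/40 + 2/11 = 91/440
F_beta = 10/91

10/91


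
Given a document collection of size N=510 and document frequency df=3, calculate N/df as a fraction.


IDF ratio = N / df
= 510 / 3
= 170

170


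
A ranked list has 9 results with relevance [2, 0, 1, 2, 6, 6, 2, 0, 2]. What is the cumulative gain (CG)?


Cumulative Gain = sum of relevance scores
Position 1: rel=2, running sum=2
Position 2: rel=0, running sum=2
Position 3: rel=1, running sum=3
Position 4: rel=2, running sum=5
Position 5: rel=6, running sum=11
Position 6: rel=6, running sum=17
Position 7: rel=2, running sum=19
Position 8: rel=0, running sum=19
Position 9: rel=2, running sum=21
CG = 21

21


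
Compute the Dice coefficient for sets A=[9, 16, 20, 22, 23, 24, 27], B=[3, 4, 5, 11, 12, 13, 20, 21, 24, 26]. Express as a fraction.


A intersect B = [20, 24]
|A intersect B| = 2
|A| = 7, |B| = 10
Dice = 2*2 / (7+10)
= 4 / 17 = 4/17

4/17


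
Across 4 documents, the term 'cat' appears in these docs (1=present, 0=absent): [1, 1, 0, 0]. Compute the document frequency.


Checking each document for 'cat':
Doc 1: present
Doc 2: present
Doc 3: absent
Doc 4: absent
df = sum of presences = 1 + 1 + 0 + 0 = 2

2


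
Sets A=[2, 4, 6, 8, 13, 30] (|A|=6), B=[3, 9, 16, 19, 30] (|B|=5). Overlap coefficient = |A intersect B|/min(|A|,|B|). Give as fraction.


A intersect B = [30]
|A intersect B| = 1
min(|A|, |B|) = min(6, 5) = 5
Overlap = 1 / 5 = 1/5

1/5


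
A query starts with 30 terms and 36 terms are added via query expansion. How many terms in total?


Original terms: 30
Expansion terms: 36
Total = 30 + 36 = 66

66


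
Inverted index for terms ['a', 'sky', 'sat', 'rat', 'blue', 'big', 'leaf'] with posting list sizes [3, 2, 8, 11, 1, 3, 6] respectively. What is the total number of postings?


Summing posting list sizes:
'a': 3 postings
'sky': 2 postings
'sat': 8 postings
'rat': 11 postings
'blue': 1 postings
'big': 3 postings
'leaf': 6 postings
Total = 3 + 2 + 8 + 11 + 1 + 3 + 6 = 34

34


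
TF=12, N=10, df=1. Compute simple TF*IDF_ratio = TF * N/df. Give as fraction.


TF * (N/df)
= 12 * (10/1)
= 12 * 10
= 120

120


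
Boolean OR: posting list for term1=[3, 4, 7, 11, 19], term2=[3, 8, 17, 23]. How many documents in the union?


Boolean OR: find union of posting lists
term1 docs: [3, 4, 7, 11, 19]
term2 docs: [3, 8, 17, 23]
Union: [3, 4, 7, 8, 11, 17, 19, 23]
|union| = 8

8


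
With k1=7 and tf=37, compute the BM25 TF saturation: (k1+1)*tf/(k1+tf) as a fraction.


BM25 TF component = (k1+1)*tf / (k1+tf)
k1 = 7, tf = 37
Numerator = (7+1)*37 = 296
Denominator = 7 + 37 = 44
= 296/44 = 74/11

74/11


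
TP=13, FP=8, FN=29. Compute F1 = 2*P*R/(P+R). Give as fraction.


F1 = 2 * P * R / (P + R)
P = TP/(TP+FP) = 13/21 = 13/21
R = TP/(TP+FN) = 13/42 = 13/42
2 * P * R = 2 * 13/21 * 13/42 = 169/441
P + R = 13/21 + 13/42 = 13/14
F1 = 169/441 / 13/14 = 26/63

26/63


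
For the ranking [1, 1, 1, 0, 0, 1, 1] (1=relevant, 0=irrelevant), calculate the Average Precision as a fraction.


Computing P@k for each relevant position:
Position 1: relevant, P@1 = 1/1 = 1
Position 2: relevant, P@2 = 2/2 = 1
Position 3: relevant, P@3 = 3/3 = 1
Position 4: not relevant
Position 5: not relevant
Position 6: relevant, P@6 = 4/6 = 2/3
Position 7: relevant, P@7 = 5/7 = 5/7
Sum of P@k = 1 + 1 + 1 + 2/3 + 5/7 = 92/21
AP = 92/21 / 5 = 92/105

92/105


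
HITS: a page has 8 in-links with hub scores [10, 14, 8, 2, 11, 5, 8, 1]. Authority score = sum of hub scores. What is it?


Authority = sum of hub scores of in-linkers
In-link 1: hub score = 10
In-link 2: hub score = 14
In-link 3: hub score = 8
In-link 4: hub score = 2
In-link 5: hub score = 11
In-link 6: hub score = 5
In-link 7: hub score = 8
In-link 8: hub score = 1
Authority = 10 + 14 + 8 + 2 + 11 + 5 + 8 + 1 = 59

59


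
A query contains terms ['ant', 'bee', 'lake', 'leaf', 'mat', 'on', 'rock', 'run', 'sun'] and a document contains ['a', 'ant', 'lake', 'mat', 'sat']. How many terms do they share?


Query terms: ['ant', 'bee', 'lake', 'leaf', 'mat', 'on', 'rock', 'run', 'sun']
Document terms: ['a', 'ant', 'lake', 'mat', 'sat']
Common terms: ['ant', 'lake', 'mat']
Overlap count = 3

3


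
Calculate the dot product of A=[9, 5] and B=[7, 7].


Dot product = sum of element-wise products
A[0]*B[0] = 9*7 = 63
A[1]*B[1] = 5*7 = 35
Sum = 63 + 35 = 98

98
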